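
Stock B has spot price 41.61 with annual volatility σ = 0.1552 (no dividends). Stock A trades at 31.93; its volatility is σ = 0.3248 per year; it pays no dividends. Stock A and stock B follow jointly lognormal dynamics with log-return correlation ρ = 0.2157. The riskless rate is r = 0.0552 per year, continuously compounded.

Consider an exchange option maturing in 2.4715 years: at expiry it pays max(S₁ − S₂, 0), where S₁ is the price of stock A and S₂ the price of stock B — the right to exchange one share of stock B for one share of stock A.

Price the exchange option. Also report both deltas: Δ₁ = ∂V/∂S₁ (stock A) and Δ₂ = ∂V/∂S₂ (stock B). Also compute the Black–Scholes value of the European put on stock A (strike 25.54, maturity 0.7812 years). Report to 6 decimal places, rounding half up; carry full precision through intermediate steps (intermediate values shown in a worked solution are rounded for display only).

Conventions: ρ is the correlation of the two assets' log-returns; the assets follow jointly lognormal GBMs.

σ_eff = √(σ₁² + σ₂² − 2ρσ₁σ₂) = √(0.3248² + 0.1552² − 2·0.2157·0.3248·0.1552) = 0.328383
d₁ = (ln(S₁/S₂) + (q₂ − q₁ + σ_eff²/2)T) / (σ_eff√T) = (ln(31.93/41.61) + (0.0 − 0.0 + 0.053918)·2.4715) / 0.516252 = -0.254792
d₂ = d₁ − σ_eff√T = -0.254792 − 0.516252 = -0.771043
N(d₁) = 0.399442,  N(d₂) = 0.220341
V = S₁·e^{−q₁T}·N(d₁) − S₂·e^{−q₂T}·N(d₂) = 12.754184 − 9.168374 = 3.585810
Δ₁ = e^{−q₁T}·N(d₁) = 0.399442;  Δ₂ = −e^{−q₂T}·N(d₂) = -0.220341
[vanilla: stock A put K=25.54]
σ√T = 0.3248·√0.7812 = 0.287076
d₁ = (ln(S/K) + (r+σ²/2)T) / (σ√T) = (ln(31.93/25.54) + (0.0552+0.3248²/2)·0.7812) / 0.287076 = (0.223300 + 0.084329) / 0.287076 = 1.071593
d₂ = d₁ − σ√T = 1.071593 − 0.287076 = 0.784517
e^{−rT} = 0.957794
N(−d₁) = 0.141951,  N(−d₂) = 0.216369
price = K·e^{−rT}·N(−d₂) − S·N(−d₁) = 5.292821 − 4.532511 = 0.760310

exchange price = 3.585810
Δ1 = 0.399442
Δ2 = -0.220341
price(stock A put K=25.54) = 0.760310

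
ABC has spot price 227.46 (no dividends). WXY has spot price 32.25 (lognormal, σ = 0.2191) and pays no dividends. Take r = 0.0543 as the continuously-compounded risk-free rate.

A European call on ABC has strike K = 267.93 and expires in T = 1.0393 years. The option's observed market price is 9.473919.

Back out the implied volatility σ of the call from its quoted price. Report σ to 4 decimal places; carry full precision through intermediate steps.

At σ = 0.2025 the Black–Scholes value reproduces the quote:
σ√T = 0.2025·√1.0393 = 0.206441
d₁ = (ln(S/K) + (r+σ²/2)T) / (σ√T) = (ln(227.46/267.93) + (0.0543+0.2025²/2)·1.0393) / 0.206441 = (-0.163751 + 0.077743) / 0.206441 = -0.416625
d₂ = d₁ − σ√T = -0.416625 − 0.206441 = -0.623066
e^{−rT} = 0.945129
N(d₁) = 0.338476,  N(d₂) = 0.266621
V = S·N(d₁) − K·e^{−rT}·N(d₂) = 76.989802 − 67.515884 = 9.473919 (the observed quote) — the price is monotone increasing in volatility, hence this σ is the only solution

sigma = 0.2025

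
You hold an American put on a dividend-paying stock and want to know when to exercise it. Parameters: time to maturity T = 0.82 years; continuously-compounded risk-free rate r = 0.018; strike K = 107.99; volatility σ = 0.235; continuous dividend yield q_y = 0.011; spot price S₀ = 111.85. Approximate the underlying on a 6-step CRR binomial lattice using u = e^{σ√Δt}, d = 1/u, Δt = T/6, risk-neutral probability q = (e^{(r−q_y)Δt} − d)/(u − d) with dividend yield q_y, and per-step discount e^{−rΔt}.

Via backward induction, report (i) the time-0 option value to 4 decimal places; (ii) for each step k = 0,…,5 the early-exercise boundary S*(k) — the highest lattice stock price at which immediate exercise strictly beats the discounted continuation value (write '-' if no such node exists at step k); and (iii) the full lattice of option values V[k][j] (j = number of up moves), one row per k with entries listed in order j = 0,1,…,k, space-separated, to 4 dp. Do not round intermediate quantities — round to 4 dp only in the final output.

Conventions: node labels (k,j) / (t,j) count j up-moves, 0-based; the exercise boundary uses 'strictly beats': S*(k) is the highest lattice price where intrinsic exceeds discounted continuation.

Δt=0.13667  u=1.09076  d=0.91679  q=0.48380  discount=0.99754
step 6 (expiry): payoffs max(K−S,0) = 41.5763 28.9736 13.9795 0.0000 0.0000 0.0000 0.0000
step 5: (k=5,j=0): S=72.4415, K−S=35.5485, hold=35.3920 ⇒ V=35.5485 exercise | (k=5,j=1): S=86.1880, K−S=21.8020, hold=21.6661 ⇒ V=21.8020 exercise | (k=5,j=2): S=102.5431, K−S=5.4469, hold=7.1985 ⇒ V=7.1985 continue | (k=5,j=3): S=122.0016, K−S=0.0000, hold=0.0000 ⇒ V=0.0000 continue | (k=5,j=4): S=145.1527, K−S=0.0000, hold=0.0000 ⇒ V=0.0000 continue | (k=5,j=5): S=172.6969, K−S=0.0000, hold=0.0000 ⇒ V=0.0000 continue  boundary S*=86.1880
step 4: (k=4,j=0): S=79.0164, K−S=28.9736, hold=28.8270 ⇒ V=28.9736 exercise | (k=4,j=1): S=94.0105, K−S=13.9795, hold=14.7007 ⇒ V=14.7007 continue | (k=4,j=2): S=111.8500, K−S=0.0000, hold=3.7068 ⇒ V=3.7068 continue | (k=4,j=3): S=133.0747, K−S=0.0000, hold=0.0000 ⇒ V=0.0000 continue | (k=4,j=4): S=158.3269, K−S=0.0000, hold=0.0000 ⇒ V=0.0000 continue  boundary S*=79.0164
step 3: (k=3,j=0): S=86.1880, K−S=21.8020, hold=22.0142 ⇒ V=22.0142 continue | (k=3,j=1): S=102.5431, K−S=5.4469, hold=9.3588 ⇒ V=9.3588 continue | (k=3,j=2): S=122.0016, K−S=0.0000, hold=1.9087 ⇒ V=1.9087 continue | (k=3,j=3): S=145.1527, K−S=0.0000, hold=0.0000 ⇒ V=0.0000 continue  boundary S*=-
step 2: (k=2,j=0): S=94.0105, K−S=13.9795, hold=15.8525 ⇒ V=15.8525 continue | (k=2,j=1): S=111.8500, K−S=0.0000, hold=5.7404 ⇒ V=5.7404 continue | (k=2,j=2): S=133.0747, K−S=0.0000, hold=0.9829 ⇒ V=0.9829 continue  boundary S*=-
step 1: (k=1,j=0): S=102.5431, K−S=5.4469, hold=10.9334 ⇒ V=10.9334 continue | (k=1,j=1): S=122.0016, K−S=0.0000, hold=3.4303 ⇒ V=3.4303 continue  boundary S*=-
step 0: (k=0,j=0): S=111.8500, K−S=0.0000, hold=7.2854 ⇒ V=7.2854 continue  boundary S*=-

price = 7.2854
boundary = - - - - 79.0164 86.1880
tree:
7.2854
10.9334 3.4303
15.8525 5.7404 0.9829
22.0142 9.3588 1.9087 0.0000
28.9736 14.7007 3.7068 0.0000 0.0000
35.5485 21.8020 7.1985 0.0000 0.0000 0.0000
41.5763 28.9736 13.9795 0.0000 0.0000 0.0000 0.0000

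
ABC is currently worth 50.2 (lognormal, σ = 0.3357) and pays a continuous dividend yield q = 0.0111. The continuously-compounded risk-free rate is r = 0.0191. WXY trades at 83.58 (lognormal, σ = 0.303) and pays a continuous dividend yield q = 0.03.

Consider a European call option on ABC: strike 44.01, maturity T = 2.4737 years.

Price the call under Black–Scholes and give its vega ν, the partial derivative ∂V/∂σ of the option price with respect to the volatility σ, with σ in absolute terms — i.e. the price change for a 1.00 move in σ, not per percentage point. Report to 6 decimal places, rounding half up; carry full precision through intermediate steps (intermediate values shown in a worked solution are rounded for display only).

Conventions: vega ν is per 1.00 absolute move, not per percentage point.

price = 13.261929
ν = 26.333183

σ√T = 0.3357·√2.4737 = 0.527989
d₁ = (ln(S/K) + (r−q+σ²/2)T) / (σ√T) = (ln(50.2/44.01) + (0.0191−0.0111+0.3357²/2)·2.4737) / 0.527989 = (0.131598 + 0.159176) / 0.527989 = 0.550720
d₂ = d₁ − σ√T = 0.550720 − 0.527989 = 0.022731
e^{−rT} = 0.953851
e^{−qT} = 0.972915
N(d₁) = 0.709087,  N(d₂) = 0.509067
Call price V = S·e^{−qT}·N(d₁) − K·e^{−rT}·N(d₂) = 34.632066 − 21.370137 = 13.261929
φ(d₁) = (1/√(2π))·e^{−d₁²/2} = 0.342808
ν = S·e^{−qT}·φ(d₁)·√T = 26.333183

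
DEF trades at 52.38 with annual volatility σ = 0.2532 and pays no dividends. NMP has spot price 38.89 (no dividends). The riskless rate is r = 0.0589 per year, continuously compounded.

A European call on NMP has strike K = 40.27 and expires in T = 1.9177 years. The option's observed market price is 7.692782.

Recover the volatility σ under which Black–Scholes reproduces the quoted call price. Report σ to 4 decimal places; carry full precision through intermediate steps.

sigma = 0.2983

At σ = 0.2983 the Black–Scholes value reproduces the quote:
σ√T = 0.2983·√1.9177 = 0.413089
d₁ = (ln(S/K) + (r+σ²/2)T) / (σ√T) = (ln(38.89/40.27) + (0.0589+0.2983²/2)·1.9177) / 0.413089 = (-0.034870 + 0.198274) / 0.413089 = 0.395566
d₂ = d₁ − σ√T = 0.395566 − 0.413089 = -0.017522
e^{−rT} = 0.893193
N(d₁) = 0.653788,  N(d₂) = 0.493010
V = S·N(d₁) − K·e^{−rT}·N(d₂) = 25.425798 − 17.733016 = 7.692782 (equal to the quote); since ∂V/∂σ > 0 for all σ, the implied volatility is unique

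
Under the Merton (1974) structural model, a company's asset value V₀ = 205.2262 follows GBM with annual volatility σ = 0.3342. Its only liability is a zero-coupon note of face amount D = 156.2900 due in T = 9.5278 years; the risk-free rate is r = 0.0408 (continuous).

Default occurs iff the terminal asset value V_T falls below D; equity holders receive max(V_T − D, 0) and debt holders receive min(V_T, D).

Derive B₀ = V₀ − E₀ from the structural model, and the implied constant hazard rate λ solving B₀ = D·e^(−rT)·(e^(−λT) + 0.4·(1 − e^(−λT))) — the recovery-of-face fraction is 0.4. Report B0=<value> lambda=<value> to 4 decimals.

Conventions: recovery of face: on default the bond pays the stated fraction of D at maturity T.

B0=83.6365 lambda=0.0454

Work the structural quantities from V₀ = 205.2262 against face 156.2900:
d₁ = [ln(V₀/D) + (r + σ²/2)T] / (σ√T)
   = [ln(205.2262/156.2900) + (0.0408 + 0.5·0.3342²)·9.5278] / (0.3342·√9.5278)
   = [0.272400 + 0.920813] / 1.031580 = 1.156684
d₂ = d₁ − σ√T = 1.156684 − 1.031580 = 0.125105
N(d₁) = 0.876299,  N(d₂) = 0.549780,  e^(−rT) = 0.677914
E₀ = V₀·N(d₁) − D·e^(−rT)·N(d₂)
   = 205.2262·0.876299 − 156.2900·0.677914·0.549780 = 121.589741
B₀ = V₀ − E₀ = 205.2262 − 121.589741 = 83.636459
e^(−λT) = (B₀·e^(rT)/D − 0.4)/(1 − 0.4) = (83.6365·1.475112/156.2900 − 0.4)/0.6 = 0.64897780
λ = −ln(0.64897780)/9.5278 = 0.045378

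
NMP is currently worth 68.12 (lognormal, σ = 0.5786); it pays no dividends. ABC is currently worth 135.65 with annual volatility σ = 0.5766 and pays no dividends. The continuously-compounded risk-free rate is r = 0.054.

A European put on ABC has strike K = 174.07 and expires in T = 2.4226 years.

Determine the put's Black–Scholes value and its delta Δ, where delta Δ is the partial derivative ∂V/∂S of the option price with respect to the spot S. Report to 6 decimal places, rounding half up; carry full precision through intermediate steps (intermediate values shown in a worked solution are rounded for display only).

σ√T = 0.5766·√2.4226 = 0.897461
d₁ = (ln(S/K) + (r+σ²/2)T) / (σ√T) = (ln(135.65/174.07) + (0.054+0.5766²/2)·2.4226) / 0.897461 = (-0.249379 + 0.533538) / 0.897461 = 0.316625
d₂ = d₁ − σ√T = 0.316625 − 0.897461 = -0.580835
e^{−rT} = 0.877375
N(−d₁) = 0.375764,  N(−d₂) = 0.719324
Put price V = K·e^{−rT}·N(−d₂) − S·N(−d₁) = 109.858608 − 50.972378 = 58.886230
Δ = −N(−d₁) = -0.375764

price = 58.886230
Δ = -0.375764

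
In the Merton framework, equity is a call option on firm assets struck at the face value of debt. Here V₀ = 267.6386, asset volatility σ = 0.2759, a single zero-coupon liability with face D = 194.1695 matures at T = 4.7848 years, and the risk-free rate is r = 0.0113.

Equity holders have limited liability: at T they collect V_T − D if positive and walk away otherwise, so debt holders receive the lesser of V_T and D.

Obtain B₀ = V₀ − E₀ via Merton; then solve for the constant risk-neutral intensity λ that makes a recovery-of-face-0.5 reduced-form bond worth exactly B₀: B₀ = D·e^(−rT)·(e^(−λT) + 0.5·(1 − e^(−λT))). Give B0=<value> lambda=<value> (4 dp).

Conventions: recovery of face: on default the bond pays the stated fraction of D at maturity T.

B0=162.6687 lambda=0.0550

Work the structural quantities from V₀ = 267.6386 against face 194.1695:
d₁ = [ln(V₀/D) + (r + σ²/2)T] / (σ√T)
   = [ln(267.6386/194.1695) + (0.0113 + 0.5·0.2759²)·4.7848] / (0.2759·√4.7848)
   = [0.320906 + 0.236180] / 0.603509 = 0.923078
d₂ = d₁ − σ√T = 0.923078 − 0.603509 = 0.319569
N(d₁) = 0.822017,  N(d₂) = 0.625353,  e^(−rT) = 0.947367
E₀ = V₀·N(d₁) − D·e^(−rT)·N(d₂)
   = 267.6386·0.822017 − 194.1695·0.947367·0.625353 = 104.969888
B₀ = V₀ − E₀ = 267.6386 − 104.969888 = 162.668712
e^(−λT) = (B₀·e^(rT)/D − 0.5)/(1 − 0.5) = (162.6687·1.055557/194.1695 − 0.5)/0.5 = 0.76861994
λ = −ln(0.76861994)/4.7848 = 0.054999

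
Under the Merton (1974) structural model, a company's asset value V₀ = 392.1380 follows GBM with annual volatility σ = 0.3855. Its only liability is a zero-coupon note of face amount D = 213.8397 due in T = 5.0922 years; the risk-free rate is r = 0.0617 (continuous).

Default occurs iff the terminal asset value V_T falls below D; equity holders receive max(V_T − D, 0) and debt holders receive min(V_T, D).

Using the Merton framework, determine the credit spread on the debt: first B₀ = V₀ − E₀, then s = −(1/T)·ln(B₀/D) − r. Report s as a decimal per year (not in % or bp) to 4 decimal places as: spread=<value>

Work the structural quantities from V₀ = 392.1380 against face 213.8397:
d₁ = [ln(V₀/D) + (r + σ²/2)T] / (σ√T)
   = [ln(392.1380/213.8397) + (0.0617 + 0.5·0.3855²)·5.0922] / (0.3855·√5.0922)
   = [0.606387 + 0.692565] / 0.869916 = 1.493194
d₂ = d₁ − σ√T = 1.493194 − 0.869916 = 0.623278
N(d₁) = 0.932307,  N(d₂) = 0.733449,  e^(−rT) = 0.730381
E₀ = V₀·N(d₁) − D·e^(−rT)·N(d₂)
   = 392.1380·0.932307 − 213.8397·0.730381·0.733449 = 251.039531
B₀ = V₀ − E₀ = 392.1380 − 251.039531 = 141.098469
spread = −(1/T)·ln(B₀/D) − r = −(1/5.0922)·ln(141.098469/213.8397) − 0.0617 = 0.01994814

spread=0.0199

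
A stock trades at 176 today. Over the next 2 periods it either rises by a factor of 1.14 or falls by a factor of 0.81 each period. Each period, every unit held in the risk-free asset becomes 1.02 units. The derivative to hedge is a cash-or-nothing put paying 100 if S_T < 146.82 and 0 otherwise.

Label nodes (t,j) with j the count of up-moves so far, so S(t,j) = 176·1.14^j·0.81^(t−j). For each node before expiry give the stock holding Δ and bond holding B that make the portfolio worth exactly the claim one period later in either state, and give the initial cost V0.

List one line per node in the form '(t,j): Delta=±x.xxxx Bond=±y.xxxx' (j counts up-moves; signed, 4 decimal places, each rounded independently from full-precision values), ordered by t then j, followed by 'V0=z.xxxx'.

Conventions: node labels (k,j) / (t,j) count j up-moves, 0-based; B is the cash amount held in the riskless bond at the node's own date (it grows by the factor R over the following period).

(0,0): Delta=-0.6138 Bond=120.7419
(1,0): Delta=-2.1256 Bond=338.6809
(1,1): Delta=0.0000 Bond=0.0000
V0=12.7097

The replicating-portfolio and risk-neutral prices coincide; use p* = (1.02−0.81)/(1.14−0.81) = 0.6364 for the latter.
At maturity the claim pays: V(2,0)=100.0000, V(2,1)=0.0000, V(2,2)=0.0000
  t=1,j=0: stock 142.5600 → up 162.5184 (V=0.0000), down 115.4736 (V=100.0000). Price 35.6506; hedge Δ=-2.1256, bond B=338.6809.
  t=1,j=1: stock 200.6400 → up 228.7296 (V=0.0000), down 162.5184 (V=0.0000). Price 0.0000; hedge Δ=0.0000, bond B=0.0000.
  t=0,j=0: stock 176.0000 → up 200.6400 (V=0.0000), down 142.5600 (V=35.6506). Price 12.7097; hedge Δ=-0.6138, bond B=120.7419.
Sanity check at the root: Δ(0,0)·S0 + B(0,0) reproduces V0 = 12.7097.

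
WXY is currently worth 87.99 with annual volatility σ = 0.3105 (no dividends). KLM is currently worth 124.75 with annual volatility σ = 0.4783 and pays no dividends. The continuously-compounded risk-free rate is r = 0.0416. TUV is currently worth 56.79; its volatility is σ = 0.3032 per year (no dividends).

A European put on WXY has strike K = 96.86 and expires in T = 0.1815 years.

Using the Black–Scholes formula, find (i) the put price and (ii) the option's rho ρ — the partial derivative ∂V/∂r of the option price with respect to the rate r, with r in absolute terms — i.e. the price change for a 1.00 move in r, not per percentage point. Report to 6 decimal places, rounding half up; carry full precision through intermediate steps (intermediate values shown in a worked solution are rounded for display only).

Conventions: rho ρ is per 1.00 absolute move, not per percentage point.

price = 9.970642
ρ = -13.415048

σ√T = 0.3105·√0.1815 = 0.132282
d₁ = (ln(S/K) + (r+σ²/2)T) / (σ√T) = (ln(87.99/96.86) + (0.0416+0.3105²/2)·0.1815) / 0.132282 = (-0.096043 + 0.016300) / 0.132282 = -0.602833
d₂ = d₁ − σ√T = -0.602833 − 0.132282 = -0.735115
e^{−rT} = 0.992478
N(−d₁) = 0.726690,  N(−d₂) = 0.768865
Put price V = K·e^{−rT}·N(−d₂) − S·N(−d₁) = 73.912112 − 63.941470 = 9.970642
ρ = −K·T·e^{−rT}·N(−d₂) = -13.415048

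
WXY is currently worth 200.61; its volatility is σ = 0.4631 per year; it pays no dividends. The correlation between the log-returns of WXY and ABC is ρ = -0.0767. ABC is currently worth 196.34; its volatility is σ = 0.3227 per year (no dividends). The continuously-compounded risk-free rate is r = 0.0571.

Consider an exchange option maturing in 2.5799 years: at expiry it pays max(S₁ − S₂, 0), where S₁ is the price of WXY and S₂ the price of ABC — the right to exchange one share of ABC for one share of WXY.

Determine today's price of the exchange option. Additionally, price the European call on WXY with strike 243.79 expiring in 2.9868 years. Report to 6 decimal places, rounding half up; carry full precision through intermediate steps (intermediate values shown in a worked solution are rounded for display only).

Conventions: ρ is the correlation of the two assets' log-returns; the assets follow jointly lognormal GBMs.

σ_eff = √(σ₁² + σ₂² − 2ρσ₁σ₂) = √(0.4631² + 0.3227² − 2·-0.0767·0.4631·0.3227) = 0.584398
d₁ = (ln(S₁/S₂) + (q₂ − q₁ + σ_eff²/2)T) / (σ_eff√T) = (ln(200.61/196.34) + (0.0 − 0.0 + 0.170761)·2.5799) / 0.938664 = 0.492253
d₂ = d₁ − σ_eff√T = 0.492253 − 0.938664 = -0.446411
N(d₁) = 0.688730,  N(d₂) = 0.327650
V = S₁·e^{−q₁T}·N(d₁) − S₂·e^{−q₂T}·N(d₂) = 138.166072 − 64.330804 = 73.835268
[vanilla: WXY call K=243.79]
σ√T = 0.4631·√2.9868 = 0.800346
d₁ = (ln(S/K) + (r+σ²/2)T) / (σ√T) = (ln(200.61/243.79) + (0.0571+0.4631²/2)·2.9868) / 0.800346 = (-0.194944 + 0.490823) / 0.800346 = 0.369689
d₂ = d₁ − σ√T = 0.369689 − 0.800346 = -0.430658
e^{−rT} = 0.843204
N(d₁) = 0.644193,  N(d₂) = 0.333359
price = S·N(d₁) − K·e^{−rT}·N(d₂) = 129.231499 − 68.526781 = 60.704717

exchange price = 73.835268
price(WXY call K=243.79) = 60.704717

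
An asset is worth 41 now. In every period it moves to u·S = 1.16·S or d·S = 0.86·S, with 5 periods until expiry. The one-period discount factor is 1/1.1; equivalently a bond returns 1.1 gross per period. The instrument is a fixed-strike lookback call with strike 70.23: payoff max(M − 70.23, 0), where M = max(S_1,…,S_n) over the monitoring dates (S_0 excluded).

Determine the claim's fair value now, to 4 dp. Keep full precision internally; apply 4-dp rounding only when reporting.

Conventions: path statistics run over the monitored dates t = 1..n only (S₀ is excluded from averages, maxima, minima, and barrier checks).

No-arbitrage gives p* = (R−d)/(u−d) = 0.8000: enumerate every path, weight its payoff by its p*-probability, and discount by R^5.
Enumerate all 2^5 = 32 price paths (U = up ×1.16, D = down ×0.86); each path with k up-moves has probability p*^k·(1−p*)^(5−k).
DDDDD: M=35.2600, payoff=0.0000, prob=0.000320
UDDDD: M=47.5600, payoff=0.0000, prob=0.001280
DUDDD: M=40.9016, payoff=0.0000, prob=0.001280
UUDDD: M=55.1696, payoff=0.0000, prob=0.005120
DDUDD: M=35.2600, payoff=0.0000, prob=0.001280
UDUDD: M=47.5600, payoff=0.0000, prob=0.005120
DUUDD: M=47.4459, payoff=0.0000, prob=0.005120
UUUDD: M=63.9967, payoff=0.0000, prob=0.020480
DDDUD: M=35.2600, payoff=0.0000, prob=0.001280
UDDUD: M=47.5600, payoff=0.0000, prob=0.005120
DUDUD: M=40.9016, payoff=0.0000, prob=0.005120
UUDUD: M=55.1696, payoff=0.0000, prob=0.020480
DDUUD: M=40.8034, payoff=0.0000, prob=0.005120
UDUUD: M=55.0372, payoff=0.0000, prob=0.020480
DUUUD: M=55.0372, payoff=0.0000, prob=0.020480
UUUUD: M=74.2362, payoff=4.0062, prob=0.081920
DDDDU: M=35.2600, payoff=0.0000, prob=0.001280
UDDDU: M=47.5600, payoff=0.0000, prob=0.005120
DUDDU: M=40.9016, payoff=0.0000, prob=0.005120
UUDDU: M=55.1696, payoff=0.0000, prob=0.020480
DDUDU: M=35.2600, payoff=0.0000, prob=0.005120
UDUDU: M=47.5600, payoff=0.0000, prob=0.020480
DUUDU: M=47.4459, payoff=0.0000, prob=0.020480
UUUDU: M=63.9967, payoff=0.0000, prob=0.081920
DDDUU: M=35.2600, payoff=0.0000, prob=0.005120
UDDUU: M=47.5600, payoff=0.0000, prob=0.020480
DUDUU: M=47.3320, payoff=0.0000, prob=0.020480
UUDUU: M=63.8431, payoff=0.0000, prob=0.081920
DDUUU: M=47.3320, payoff=0.0000, prob=0.020480
UDUUU: M=63.8431, payoff=0.0000, prob=0.081920
DUUUU: M=63.8431, payoff=0.0000, prob=0.081920
UUUUU: M=86.1140, payoff=15.8840, prob=0.327680
Price = Σ prob·payoff / R^5 = 5.533061 / 1.610510 = 3.4356

price = 3.4356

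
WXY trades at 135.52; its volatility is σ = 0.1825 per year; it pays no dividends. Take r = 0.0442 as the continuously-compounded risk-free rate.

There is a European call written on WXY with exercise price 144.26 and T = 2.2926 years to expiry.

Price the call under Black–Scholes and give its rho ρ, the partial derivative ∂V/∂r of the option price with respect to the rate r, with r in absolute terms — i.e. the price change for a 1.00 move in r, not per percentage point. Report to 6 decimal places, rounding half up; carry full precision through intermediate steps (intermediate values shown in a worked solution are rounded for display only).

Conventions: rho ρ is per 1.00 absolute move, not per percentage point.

price = 17.332737
ρ = 149.712375

σ√T = 0.1825·√2.2926 = 0.276329
d₁ = (ln(S/K) + (r+σ²/2)T) / (σ√T) = (ln(135.52/144.26) + (0.0442+0.1825²/2)·2.2926) / 0.276329 = (-0.062498 + 0.139512) / 0.276329 = 0.278703
d₂ = d₁ − σ√T = 0.278703 − 0.276329 = 0.002374
e^{−rT} = 0.903632
N(d₁) = 0.609764,  N(d₂) = 0.500947
Call price V = S·N(d₁) − K·e^{−rT}·N(d₂) = 82.635177 − 65.302440 = 17.332737
ρ = K·T·e^{−rT}·N(d₂) = 149.712375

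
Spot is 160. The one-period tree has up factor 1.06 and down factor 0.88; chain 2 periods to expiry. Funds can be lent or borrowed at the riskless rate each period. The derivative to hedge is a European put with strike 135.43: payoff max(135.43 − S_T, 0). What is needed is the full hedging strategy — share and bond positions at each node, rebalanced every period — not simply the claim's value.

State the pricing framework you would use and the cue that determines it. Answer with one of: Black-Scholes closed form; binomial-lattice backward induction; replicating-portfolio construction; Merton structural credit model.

framework: replicating-portfolio construction

Key observation: a price alone would not answer the question — the per-node share/bond construction on the spot-160, 1.06/0.88 tree is required, and only the replicating-portfolio method yields it.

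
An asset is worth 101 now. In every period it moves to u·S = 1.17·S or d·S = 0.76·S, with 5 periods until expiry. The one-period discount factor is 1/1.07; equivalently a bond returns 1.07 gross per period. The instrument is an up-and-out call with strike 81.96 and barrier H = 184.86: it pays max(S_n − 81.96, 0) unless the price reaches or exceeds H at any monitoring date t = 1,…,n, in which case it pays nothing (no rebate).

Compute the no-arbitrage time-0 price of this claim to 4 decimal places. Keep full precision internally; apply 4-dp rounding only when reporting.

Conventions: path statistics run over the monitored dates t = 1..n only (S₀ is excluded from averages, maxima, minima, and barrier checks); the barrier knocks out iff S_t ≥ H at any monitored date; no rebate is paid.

No-arbitrage gives p* = (R−d)/(u−d) = 0.7561: enumerate every path, weight its payoff by its p*-probability, and discount by R^5.
Enumerate all 2^5 = 32 price paths (U = up ×1.17, D = down ×0.76); each path with k up-moves has probability p*^k·(1−p*)^(5−k).
DDDDD: M=76.7600, payoff=0.0000, prob=0.000863
UDDDD: M=118.1700, payoff=0.0000, prob=0.002676
DUDDD: M=89.8092, payoff=0.0000, prob=0.002676
UUDDD: M=138.2589, payoff=0.0000, prob=0.008295
DDUDD: M=76.7600, payoff=0.0000, prob=0.002676
UDUDD: M=118.1700, payoff=0.0000, prob=0.008295
DUUDD: M=105.0768, payoff=0.0000, prob=0.008295
UUUDD: M=161.7629, payoff=11.4743, prob=0.025714
DDDUD: M=76.7600, payoff=0.0000, prob=0.002676
UDDUD: M=118.1700, payoff=0.0000, prob=0.008295
DUDUD: M=89.8092, payoff=0.0000, prob=0.008295
UUDUD: M=138.2589, payoff=11.4743, prob=0.025714
DDUUD: M=79.8583, payoff=0.0000, prob=0.008295
UDUUD: M=122.9398, payoff=11.4743, prob=0.025714
DUUUD: M=122.9398, payoff=11.4743, prob=0.025714
UUUUD: M=189.2626, payoff=0.0000, prob=0.079713
DDDDU: M=76.7600, payoff=0.0000, prob=0.002676
UDDDU: M=118.1700, payoff=0.0000, prob=0.008295
DUDDU: M=89.8092, payoff=0.0000, prob=0.008295
UUDDU: M=138.2589, payoff=11.4743, prob=0.025714
DDUDU: M=76.7600, payoff=0.0000, prob=0.008295
UDUDU: M=118.1700, payoff=11.4743, prob=0.025714
DUUDU: M=105.0768, payoff=11.4743, prob=0.025714
UUUDU: M=161.7629, payoff=61.8796, prob=0.079713
DDDUU: M=76.7600, payoff=0.0000, prob=0.008295
UDDUU: M=118.1700, payoff=11.4743, prob=0.025714
DUDUU: M=93.4343, payoff=11.4743, prob=0.025714
UUDUU: M=143.8396, payoff=61.8796, prob=0.079713
DDUUU: M=93.4343, payoff=11.4743, prob=0.025714
UDUUU: M=143.8396, payoff=61.8796, prob=0.079713
DUUUU: M=143.8396, payoff=61.8796, prob=0.079713
UUUUU: M=221.4373, payoff=0.0000, prob=0.247109
Price = Σ prob·payoff / R^5 = 22.680818 / 1.402552 = 16.1711

price = 16.1711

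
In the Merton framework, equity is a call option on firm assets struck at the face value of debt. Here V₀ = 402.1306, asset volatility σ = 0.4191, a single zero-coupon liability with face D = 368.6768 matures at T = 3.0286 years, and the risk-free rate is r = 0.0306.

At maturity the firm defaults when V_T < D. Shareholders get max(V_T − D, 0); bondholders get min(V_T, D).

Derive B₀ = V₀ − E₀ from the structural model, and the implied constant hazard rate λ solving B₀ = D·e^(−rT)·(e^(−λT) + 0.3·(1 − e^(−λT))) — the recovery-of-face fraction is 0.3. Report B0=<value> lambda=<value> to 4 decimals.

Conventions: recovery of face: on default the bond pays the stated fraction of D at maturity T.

B0=261.0090 lambda=0.1268

With assets at 402.1306 and a single debt payment of 368.6768 at 3.0286 years:
d₁ = [ln(V₀/D) + (r + σ²/2)T] / (σ√T)
   = [ln(402.1306/368.6768) + (0.0306 + 0.5·0.4191²)·3.0286] / (0.4191·√3.0286)
   = [0.086857 + 0.358654] / 0.729354 = 0.610829
d₂ = d₁ − σ√T = 0.610829 − 0.729354 = -0.118526
N(d₁) = 0.729344,  N(d₂) = 0.452826,  e^(−rT) = 0.911490
E₀ = V₀·N(d₁) − D·e^(−rT)·N(d₂)
   = 402.1306·0.729344 − 368.6768·0.911490·0.452826 = 141.121555
B₀ = V₀ − E₀ = 402.1306 − 141.121555 = 261.009045
e^(−λT) = (B₀·e^(rT)/D − 0.3)/(1 − 0.3) = (261.0090·1.097105/368.6768 − 0.3)/0.7 = 0.68101195
λ = −ln(0.68101195)/3.0286 = 0.126849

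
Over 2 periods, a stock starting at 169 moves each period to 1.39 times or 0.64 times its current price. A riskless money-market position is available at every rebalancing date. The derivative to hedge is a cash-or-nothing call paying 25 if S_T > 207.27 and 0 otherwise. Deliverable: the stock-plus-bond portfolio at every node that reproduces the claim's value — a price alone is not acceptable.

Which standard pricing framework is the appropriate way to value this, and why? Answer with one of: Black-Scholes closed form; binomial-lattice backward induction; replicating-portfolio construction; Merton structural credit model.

Key observation: a price alone would not answer the question — the per-node share/bond construction on the spot-169, 1.39/0.64 tree is required, and only the replicating-portfolio method yields it.

framework: replicating-portfolio construction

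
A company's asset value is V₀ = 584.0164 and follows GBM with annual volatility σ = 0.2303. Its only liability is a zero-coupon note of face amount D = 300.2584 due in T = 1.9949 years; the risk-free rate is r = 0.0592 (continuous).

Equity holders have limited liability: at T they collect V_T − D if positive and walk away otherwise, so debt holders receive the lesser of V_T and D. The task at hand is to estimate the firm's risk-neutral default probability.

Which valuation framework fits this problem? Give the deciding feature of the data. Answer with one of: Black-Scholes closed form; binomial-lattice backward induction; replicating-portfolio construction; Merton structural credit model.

Key observation: the asked-for credit quantity lives on the firm's capital structure — asset value, asset volatility, debt face 300.2584 — which is the structural model's domain.

framework: Merton structural credit model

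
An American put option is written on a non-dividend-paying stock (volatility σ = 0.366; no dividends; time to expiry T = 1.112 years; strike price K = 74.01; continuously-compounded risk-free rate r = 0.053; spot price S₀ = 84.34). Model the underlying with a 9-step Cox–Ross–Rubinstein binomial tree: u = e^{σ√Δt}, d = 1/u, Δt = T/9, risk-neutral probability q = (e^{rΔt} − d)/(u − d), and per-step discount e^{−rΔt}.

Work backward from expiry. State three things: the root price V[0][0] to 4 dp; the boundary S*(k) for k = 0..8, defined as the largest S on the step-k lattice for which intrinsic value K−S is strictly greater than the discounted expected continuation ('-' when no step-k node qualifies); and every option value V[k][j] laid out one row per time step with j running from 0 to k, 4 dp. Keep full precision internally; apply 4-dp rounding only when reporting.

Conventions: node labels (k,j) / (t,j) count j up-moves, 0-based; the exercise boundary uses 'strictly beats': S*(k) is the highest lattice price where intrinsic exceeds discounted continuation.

params: Δt=0.12356 u=1.13729 d=0.87928 q=0.49335 e^(-rΔt)=0.99347
t_9 payoffs: 47.5138 39.7389 29.6826 16.6754 0.0000 0.0000 0.0000 0.0000 0.0000 0.0000
t_8: node(8,0) S=30.1339 payoff=43.8761 vs cont=43.3930 → 43.8761 [stop]  node(8,1) S=38.9762 payoff=35.0338 vs cont=34.5507 → 35.0338 [stop]  node(8,2) S=50.4132 payoff=23.5968 vs cont=23.1137 → 23.5968 [stop]  node(8,3) S=65.2062 payoff=8.8038 vs cont=8.3935 → 8.8038 [stop]  node(8,4) S=84.3400 payoff=0.0000 vs cont=0.0000 → 0.0000 [wait]  node(8,5) S=109.0883 payoff=0.0000 vs cont=0.0000 → 0.0000 [wait]  node(8,6) S=141.0986 payoff=0.0000 vs cont=0.0000 → 0.0000 [wait]  node(8,7) S=182.5019 payoff=0.0000 vs cont=0.0000 → 0.0000 [wait]  node(8,8) S=236.0543 payoff=0.0000 vs cont=0.0000 → 0.0000 [wait]  ⇒ S*(8)=65.2062
t_7: node(7,0) S=34.2711 payoff=39.7389 vs cont=39.2559 → 39.7389 [stop]  node(7,1) S=44.3274 payoff=29.6826 vs cont=29.1995 → 29.6826 [stop]  node(7,2) S=57.3346 payoff=16.6754 vs cont=16.1923 → 16.6754 [stop]  node(7,3) S=74.1586 payoff=0.0000 vs cont=4.4314 → 4.4314 [wait]  node(7,4) S=95.9193 payoff=0.0000 vs cont=0.0000 → 0.0000 [wait]  node(7,5) S=124.0653 payoff=0.0000 vs cont=0.0000 → 0.0000 [wait]  node(7,6) S=160.4705 payoff=0.0000 vs cont=0.0000 → 0.0000 [wait]  node(7,7) S=207.5581 payoff=0.0000 vs cont=0.0000 → 0.0000 [wait]  ⇒ S*(7)=57.3346
t_6: node(6,0) S=38.9762 payoff=35.0338 vs cont=34.5507 → 35.0338 [stop]  node(6,1) S=50.4132 payoff=23.5968 vs cont=23.1137 → 23.5968 [stop]  node(6,2) S=65.2062 payoff=8.8038 vs cont=10.5655 → 10.5655 [wait]  node(6,3) S=84.3400 payoff=0.0000 vs cont=2.2305 → 2.2305 [wait]  node(6,4) S=109.0883 payoff=0.0000 vs cont=0.0000 → 0.0000 [wait]  node(6,5) S=141.0986 payoff=0.0000 vs cont=0.0000 → 0.0000 [wait]  node(6,6) S=182.5019 payoff=0.0000 vs cont=0.0000 → 0.0000 [wait]  ⇒ S*(6)=50.4132
t_5: node(5,0) S=44.3274 payoff=29.6826 vs cont=29.1995 → 29.6826 [stop]  node(5,1) S=57.3346 payoff=16.6754 vs cont=17.0558 → 17.0558 [wait]  node(5,2) S=74.1586 payoff=0.0000 vs cont=6.4113 → 6.4113 [wait]  node(5,3) S=95.9193 payoff=0.0000 vs cont=1.1227 → 1.1227 [wait]  node(5,4) S=124.0653 payoff=0.0000 vs cont=0.0000 → 0.0000 [wait]  node(5,5) S=160.4705 payoff=0.0000 vs cont=0.0000 → 0.0000 [wait]  ⇒ S*(5)=44.3274
t_4: node(4,0) S=50.4132 payoff=23.5968 vs cont=23.3001 → 23.5968 [stop]  node(4,1) S=65.2062 payoff=8.8038 vs cont=11.7273 → 11.7273 [wait]  node(4,2) S=84.3400 payoff=0.0000 vs cont=3.7774 → 3.7774 [wait]  node(4,3) S=109.0883 payoff=0.0000 vs cont=0.5651 → 0.5651 [wait]  node(4,4) S=141.0986 payoff=0.0000 vs cont=0.0000 → 0.0000 [wait]  ⇒ S*(4)=50.4132
t_3: node(3,0) S=57.3346 payoff=16.6754 vs cont=17.6253 → 17.6253 [wait]  node(3,1) S=74.1586 payoff=0.0000 vs cont=7.7543 → 7.7543 [wait]  node(3,2) S=95.9193 payoff=0.0000 vs cont=2.1783 → 2.1783 [wait]  node(3,3) S=124.0653 payoff=0.0000 vs cont=0.2845 → 0.2845 [wait]  ⇒ S*(3)=-
t_2: node(2,0) S=65.2062 payoff=8.8038 vs cont=12.6722 → 12.6722 [wait]  node(2,1) S=84.3400 payoff=0.0000 vs cont=4.9708 → 4.9708 [wait]  node(2,2) S=109.0883 payoff=0.0000 vs cont=1.2359 → 1.2359 [wait]  ⇒ S*(2)=-
t_1: node(1,0) S=74.1586 payoff=0.0000 vs cont=8.8148 → 8.8148 [wait]  node(1,1) S=95.9193 payoff=0.0000 vs cont=3.1078 → 3.1078 [wait]  ⇒ S*(1)=-
t_0: node(0,0) S=84.3400 payoff=0.0000 vs cont=5.9601 → 5.9601 [wait]  ⇒ S*(0)=-

price = 5.9601
boundary = - - - - 50.4132 44.3274 50.4132 57.3346 65.2062
tree:
5.9601
8.8148 3.1078
12.6722 4.9708 1.2359
17.6253 7.7543 2.1783 0.2845
23.5968 11.7273 3.7774 0.5651 0.0000
29.6826 17.0558 6.4113 1.1227 0.0000 0.0000
35.0338 23.5968 10.5655 2.2305 0.0000 0.0000 0.0000
39.7389 29.6826 16.6754 4.4314 0.0000 0.0000 0.0000 0.0000
43.8761 35.0338 23.5968 8.8038 0.0000 0.0000 0.0000 0.0000 0.0000
47.5138 39.7389 29.6826 16.6754 0.0000 0.0000 0.0000 0.0000 0.0000 0.0000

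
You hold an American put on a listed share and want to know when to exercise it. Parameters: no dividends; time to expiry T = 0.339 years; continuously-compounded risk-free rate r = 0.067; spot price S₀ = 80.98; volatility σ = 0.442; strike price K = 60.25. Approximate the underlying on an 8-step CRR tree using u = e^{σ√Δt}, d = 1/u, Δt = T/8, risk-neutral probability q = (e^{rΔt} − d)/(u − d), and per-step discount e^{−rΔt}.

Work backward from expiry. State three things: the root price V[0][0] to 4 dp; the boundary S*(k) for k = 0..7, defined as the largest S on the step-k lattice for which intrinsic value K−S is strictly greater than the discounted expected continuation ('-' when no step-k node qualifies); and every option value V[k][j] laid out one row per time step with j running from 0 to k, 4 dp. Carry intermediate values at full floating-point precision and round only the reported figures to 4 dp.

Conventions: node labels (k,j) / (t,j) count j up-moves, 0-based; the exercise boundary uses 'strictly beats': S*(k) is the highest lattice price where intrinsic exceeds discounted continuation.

price = 0.9976
boundary = - - - - - - 46.9124 51.3811
tree:
0.9976
1.6380 0.3443
2.6402 0.6163 0.0665
4.1607 1.0910 0.1314 0.0000
6.3766 1.9047 0.2599 0.0000 0.0000
9.4344 3.2671 0.5140 0.0000 0.0000 0.0000
13.3376 5.4728 1.0164 0.0000 0.0000 0.0000 0.0000
17.4175 8.8689 2.0100 0.0000 0.0000 0.0000 0.0000 0.0000
21.1427 13.3376 3.9747 0.0000 0.0000 0.0000 0.0000 0.0000 0.0000

params: Δt=0.04238 u=1.09525 d=0.91303 q=0.49287 e^(-rΔt)=0.99716
t_8 payoffs: 21.1427 13.3376 3.9747 0.0000 0.0000 0.0000 0.0000 0.0000 0.0000
t_7: node(7,0) S=42.8325 payoff=17.4175 vs cont=17.2467 → 17.4175 [stop]  node(7,1) S=51.3811 payoff=8.8689 vs cont=8.6981 → 8.8689 [stop]  node(7,2) S=61.6358 payoff=0.0000 vs cont=2.0100 → 2.0100 [wait]  node(7,3) S=73.9372 payoff=0.0000 vs cont=0.0000 → 0.0000 [wait]  node(7,4) S=88.6937 payoff=0.0000 vs cont=0.0000 → 0.0000 [wait]  node(7,5) S=106.3953 payoff=0.0000 vs cont=0.0000 → 0.0000 [wait]  node(7,6) S=127.6299 payoff=0.0000 vs cont=0.0000 → 0.0000 [wait]  node(7,7) S=153.1025 payoff=0.0000 vs cont=0.0000 → 0.0000 [wait]  ⇒ S*(7)=51.3811
t_6: node(6,0) S=46.9124 payoff=13.3376 vs cont=13.1667 → 13.3376 [stop]  node(6,1) S=56.2753 payoff=3.9747 vs cont=5.4728 → 5.4728 [wait]  node(6,2) S=67.5069 payoff=0.0000 vs cont=1.0164 → 1.0164 [wait]  node(6,3) S=80.9800 payoff=0.0000 vs cont=0.0000 → 0.0000 [wait]  node(6,4) S=97.1421 payoff=0.0000 vs cont=0.0000 → 0.0000 [wait]  node(6,5) S=116.5300 payoff=0.0000 vs cont=0.0000 → 0.0000 [wait]  node(6,6) S=139.7872 payoff=0.0000 vs cont=0.0000 → 0.0000 [wait]  ⇒ S*(6)=46.9124
t_5: node(5,0) S=51.3811 payoff=8.8689 vs cont=9.4344 → 9.4344 [wait]  node(5,1) S=61.6358 payoff=0.0000 vs cont=3.2671 → 3.2671 [wait]  node(5,2) S=73.9372 payoff=0.0000 vs cont=0.5140 → 0.5140 [wait]  node(5,3) S=88.6937 payoff=0.0000 vs cont=0.0000 → 0.0000 [wait]  node(5,4) S=106.3953 payoff=0.0000 vs cont=0.0000 → 0.0000 [wait]  node(5,5) S=127.6299 payoff=0.0000 vs cont=0.0000 → 0.0000 [wait]  ⇒ S*(5)=-
t_4: node(4,0) S=56.2753 payoff=3.9747 vs cont=6.3766 → 6.3766 [wait]  node(4,1) S=67.5069 payoff=0.0000 vs cont=1.9047 → 1.9047 [wait]  node(4,2) S=80.9800 payoff=0.0000 vs cont=0.2599 → 0.2599 [wait]  node(4,3) S=97.1421 payoff=0.0000 vs cont=0.0000 → 0.0000 [wait]  node(4,4) S=116.5300 payoff=0.0000 vs cont=0.0000 → 0.0000 [wait]  ⇒ S*(4)=-
t_3: node(3,0) S=61.6358 payoff=0.0000 vs cont=4.1607 → 4.1607 [wait]  node(3,1) S=73.9372 payoff=0.0000 vs cont=1.0910 → 1.0910 [wait]  node(3,2) S=88.6937 payoff=0.0000 vs cont=0.1314 → 0.1314 [wait]  node(3,3) S=106.3953 payoff=0.0000 vs cont=0.0000 → 0.0000 [wait]  ⇒ S*(3)=-
t_2: node(2,0) S=67.5069 payoff=0.0000 vs cont=2.6402 → 2.6402 [wait]  node(2,1) S=80.9800 payoff=0.0000 vs cont=0.6163 → 0.6163 [wait]  node(2,2) S=97.1421 payoff=0.0000 vs cont=0.0665 → 0.0665 [wait]  ⇒ S*(2)=-
t_1: node(1,0) S=73.9372 payoff=0.0000 vs cont=1.6380 → 1.6380 [wait]  node(1,1) S=88.6937 payoff=0.0000 vs cont=0.3443 → 0.3443 [wait]  ⇒ S*(1)=-
t_0: node(0,0) S=80.9800 payoff=0.0000 vs cont=0.9976 → 0.9976 [wait]  ⇒ S*(0)=-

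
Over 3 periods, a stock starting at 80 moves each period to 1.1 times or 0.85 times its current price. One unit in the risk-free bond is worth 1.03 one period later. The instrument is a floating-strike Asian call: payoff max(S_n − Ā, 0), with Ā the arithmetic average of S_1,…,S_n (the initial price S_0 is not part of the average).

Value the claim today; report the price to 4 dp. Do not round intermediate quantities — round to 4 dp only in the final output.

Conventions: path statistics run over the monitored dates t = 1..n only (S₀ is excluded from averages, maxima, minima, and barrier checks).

price = 4.2711

Risk-neutral up-probability p* = (R−d)/(u−d) = (1.03−0.85)/(1.1−0.85) = 0.7200; the claim prices as the p*-weighted sum of path payoffs discounted by R^3.
Enumerate all 2^3 = 8 price paths (U = up ×1.1, D = down ×0.85); each path with k up-moves has probability p*^k·(1−p*)^(3−k).
DDD: Ā=58.3100, payoff=0.0000, prob=0.021952
UDD: Ā=75.4600, payoff=0.0000, prob=0.056448
DUD: Ā=68.7933, payoff=0.0000, prob=0.056448
UUD: Ā=89.0267, payoff=0.0000, prob=0.145152
DDU: Ā=63.1267, payoff=0.4533, prob=0.056448
UDU: Ā=81.6933, payoff=0.5867, prob=0.145152
DUU: Ā=75.0267, payoff=7.2533, prob=0.145152
UUU: Ā=97.0933, payoff=9.3867, prob=0.373248
Price = Σ prob·payoff / R^3 = 4.667136 / 1.092727 = 4.2711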